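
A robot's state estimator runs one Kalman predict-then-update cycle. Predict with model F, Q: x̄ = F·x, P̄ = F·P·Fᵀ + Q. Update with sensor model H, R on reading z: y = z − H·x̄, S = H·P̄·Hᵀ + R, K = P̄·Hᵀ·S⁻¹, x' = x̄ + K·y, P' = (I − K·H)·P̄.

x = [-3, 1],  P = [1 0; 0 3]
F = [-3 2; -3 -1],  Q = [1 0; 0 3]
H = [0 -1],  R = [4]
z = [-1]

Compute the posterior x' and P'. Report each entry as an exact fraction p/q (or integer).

x̄ = F·x = [11, 8]
P̄ = F·P·Fᵀ + Q = [22 3; 3 15]
y = z − H·x̄ = [7]
S = H·P̄·Hᵀ + R = [19]
K = P̄·Hᵀ·S⁻¹ = [-3/19; -15/19]
x' = x̄ + K·y = [188/19, 47/19]
P' = (I − K·H)·P̄ = [409/19 12/19; 12/19 60/19]

x' = [188/19, 47/19]
P' = [409/19 12/19; 12/19 60/19]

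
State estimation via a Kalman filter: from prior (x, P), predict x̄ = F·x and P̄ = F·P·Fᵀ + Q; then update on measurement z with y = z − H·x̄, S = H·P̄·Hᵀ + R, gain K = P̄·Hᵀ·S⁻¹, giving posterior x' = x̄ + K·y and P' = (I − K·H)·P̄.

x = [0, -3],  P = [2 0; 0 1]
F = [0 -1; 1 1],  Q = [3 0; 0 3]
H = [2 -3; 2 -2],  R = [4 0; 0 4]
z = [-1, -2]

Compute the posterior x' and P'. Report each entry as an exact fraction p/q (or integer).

x' = [40/157, 91/157]
P' = [315/157 226/157; 226/157 208/157]

x̄ = F·x = [3, -3]
P̄ = F·P·Fᵀ + Q = [4 -1; -1 6]
y = z − H·x̄ = [-16, -14]
S = H·P̄·Hᵀ + R = [86 62; 62 52]
K = P̄·Hᵀ·S⁻¹ = [-12/157 89/314; -43/157 9/157]
x' = x̄ + K·y = [40/157, 91/157]
P' = (I − K·H)·P̄ = [315/157 226/157; 226/157 208/157]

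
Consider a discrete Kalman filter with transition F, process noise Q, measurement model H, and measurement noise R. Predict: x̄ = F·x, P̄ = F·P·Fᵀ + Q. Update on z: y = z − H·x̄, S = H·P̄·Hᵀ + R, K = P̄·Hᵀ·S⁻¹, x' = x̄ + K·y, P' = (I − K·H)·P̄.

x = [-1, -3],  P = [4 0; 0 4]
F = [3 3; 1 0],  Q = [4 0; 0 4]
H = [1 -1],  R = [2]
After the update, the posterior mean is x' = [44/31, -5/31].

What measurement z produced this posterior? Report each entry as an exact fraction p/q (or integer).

z = [2]

x̄ = F·x = [-12, -1]
P̄ = F·P·Fᵀ + Q = [76 12; 12 8]
S = H·P̄·Hᵀ + R = [62]
K = P̄·Hᵀ·S⁻¹ = [32/31; 2/31]
x' − x̄ = [416/31, 26/31] = K·y
y = (KᵀK)⁻¹·Kᵀ·(x' − x̄) = [13]
z = y + H·x̄ = [13] + [-11] = [2]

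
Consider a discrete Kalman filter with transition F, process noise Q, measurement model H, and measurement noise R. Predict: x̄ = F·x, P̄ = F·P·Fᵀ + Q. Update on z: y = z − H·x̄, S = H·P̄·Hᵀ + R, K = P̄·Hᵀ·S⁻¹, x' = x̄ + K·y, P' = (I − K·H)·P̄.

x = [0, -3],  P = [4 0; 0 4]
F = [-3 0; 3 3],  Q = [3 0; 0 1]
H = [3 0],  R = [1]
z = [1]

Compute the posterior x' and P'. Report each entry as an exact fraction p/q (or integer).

x̄ = F·x = [0, -9]
P̄ = F·P·Fᵀ + Q = [39 -36; -36 73]
y = z − H·x̄ = [1]
S = H·P̄·Hᵀ + R = [352]
K = P̄·Hᵀ·S⁻¹ = [117/352; -27/88]
x' = x̄ + K·y = [117/352, -819/88]
P' = (I − K·H)·P̄ = [39/352 -9/88; -9/88 877/22]

x' = [117/352, -819/88]
P' = [39/352 -9/88; -9/88 877/22]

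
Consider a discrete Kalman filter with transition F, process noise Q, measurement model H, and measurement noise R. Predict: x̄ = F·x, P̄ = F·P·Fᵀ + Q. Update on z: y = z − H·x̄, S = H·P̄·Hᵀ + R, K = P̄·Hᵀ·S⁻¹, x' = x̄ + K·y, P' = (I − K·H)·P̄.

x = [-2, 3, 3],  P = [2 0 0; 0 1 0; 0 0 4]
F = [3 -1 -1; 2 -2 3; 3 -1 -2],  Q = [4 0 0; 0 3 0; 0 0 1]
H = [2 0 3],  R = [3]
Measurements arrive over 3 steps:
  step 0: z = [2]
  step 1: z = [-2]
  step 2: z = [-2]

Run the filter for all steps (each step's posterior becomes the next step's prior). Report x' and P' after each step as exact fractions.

step 0: x' = [159/253, -2605/759, 39/253], P' = [756/253 1676/253 -459/253; 1676/253 38033/759 -1126/253; -459/253 -1126/253 360/253]
step 1: x' = [-109931/857537, 2491203/857537, -477642/857537], P' = [2044113/857537 6227781/857537 -1196856/857537; 6227781/857537 135616748/857537 -3973835/857537; -1196856/857537 -3973835/857537 972400/857537]
step 2: x' = [-2196438742/2971760251, -11938921352/2971760251, -525449776/2971760251], P' = [6916428039/2971760251 19497031527/2971760251 -4018059606/2971760251; 19497031527/2971760251 462921710872/2971760251 -11891661647/2971760251; -4018059606/2971760251 -11891661647/2971760251 3273174004/2971760251]

step 0: x̄ = F·x = [-12, -1, -15]
step 0: P̄ = F·P·Fᵀ + Q = [27 2 27; 2 51 -10; 27 -10 36]
step 0: y = z − H·x̄ = [71]
step 0: S = H·P̄·Hᵀ + R = [759]
step 0: K = P̄·Hᵀ·S⁻¹ = [45/253; -26/759; 54/253]
step 0: x' = x̄ + K·y = [159/253, -2605/759, 39/253]
step 0: P' = (I − K·H)·P̄ = [756/253 1676/253 -459/253; 1676/253 38033/759 -1126/253; -459/253 -1126/253 360/253]
step 1: x̄ = F·x = [3919/759, 6515/759, 3802/759]
step 1: P̄ = F·P·Fᵀ + Q = [33899/759 39949/759 32696/759; 39949/759 156989/759 32707/759; 32696/759 32707/759 36368/759]
step 1: y = z − H·x̄ = [-20762/759]
step 1: S = H·P̄·Hᵀ + R = [857537/759]
step 1: K = P̄·Hᵀ·S⁻¹ = [165886/857537; 178019/857537; 174496/857537]
step 1: x' = x̄ + K·y = [-109931/857537, 2491203/857537, -477642/857537]
step 1: P' = (I − K·H)·P̄ = [2044113/857537 6227781/857537 -1196856/857537; 6227781/857537 135616748/857537 -3973835/857537; -1196856/857537 -3973835/857537 972400/857537]
step 2: x̄ = F·x = [-2343354/857537, -6635194/857537, -1865712/857537]
step 2: P̄ = F·P·Fᵀ + Q = [120283093/857537 226354569/857537 117442078/857537; 226354569/857537 545469155/857537 217883411/857537; 117442078/857537 217883411/857537 119861148/857537]
step 2: y = z − H·x̄ = [8568770/857537]
step 2: S = H·P̄·Hᵀ + R = [2971760251/857537]
step 2: K = P̄·Hᵀ·S⁻¹ = [592892420/2971760251; 1106359371/2971760251; 594467600/2971760251]
step 2: x' = x̄ + K·y = [-2196438742/2971760251, -11938921352/2971760251, -525449776/2971760251]
step 2: P' = (I − K·H)·P̄ = [6916428039/2971760251 19497031527/2971760251 -4018059606/2971760251; 19497031527/2971760251 462921710872/2971760251 -11891661647/2971760251; -4018059606/2971760251 -11891661647/2971760251 3273174004/2971760251]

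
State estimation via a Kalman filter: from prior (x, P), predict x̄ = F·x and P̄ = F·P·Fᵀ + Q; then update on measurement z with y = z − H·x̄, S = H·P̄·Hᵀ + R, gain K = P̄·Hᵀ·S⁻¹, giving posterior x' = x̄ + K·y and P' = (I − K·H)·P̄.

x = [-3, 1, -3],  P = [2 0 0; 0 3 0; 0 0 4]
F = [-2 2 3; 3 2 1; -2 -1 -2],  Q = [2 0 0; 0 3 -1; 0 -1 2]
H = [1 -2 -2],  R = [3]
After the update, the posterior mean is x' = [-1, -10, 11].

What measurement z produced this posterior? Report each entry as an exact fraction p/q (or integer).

z = [-3]

x̄ = F·x = [-1, -10, 11]
P̄ = F·P·Fᵀ + Q = [58 12 -22; 12 37 -27; -22 -27 29]
S = H·P̄·Hᵀ + R = [149]
K = P̄·Hᵀ·S⁻¹ = [78/149; -8/149; -26/149]
x' − x̄ = [0, 0, 0] = K·y
y = (KᵀK)⁻¹·Kᵀ·(x' − x̄) = [0]
z = y + H·x̄ = [0] + [-3] = [-3]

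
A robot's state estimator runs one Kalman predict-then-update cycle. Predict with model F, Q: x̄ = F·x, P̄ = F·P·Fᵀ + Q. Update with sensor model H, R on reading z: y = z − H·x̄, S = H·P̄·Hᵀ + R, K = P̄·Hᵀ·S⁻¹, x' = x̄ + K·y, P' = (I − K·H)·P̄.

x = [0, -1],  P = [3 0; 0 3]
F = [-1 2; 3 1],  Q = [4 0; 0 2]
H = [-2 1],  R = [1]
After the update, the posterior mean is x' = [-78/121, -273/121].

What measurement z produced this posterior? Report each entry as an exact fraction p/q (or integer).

x̄ = F·x = [-2, -1]
P̄ = F·P·Fᵀ + Q = [19 -3; -3 32]
S = H·P̄·Hᵀ + R = [121]
K = P̄·Hᵀ·S⁻¹ = [-41/121; 38/121]
x' − x̄ = [164/121, -152/121] = K·y
y = (KᵀK)⁻¹·Kᵀ·(x' − x̄) = [-4]
z = y + H·x̄ = [-4] + [3] = [-1]

z = [-1]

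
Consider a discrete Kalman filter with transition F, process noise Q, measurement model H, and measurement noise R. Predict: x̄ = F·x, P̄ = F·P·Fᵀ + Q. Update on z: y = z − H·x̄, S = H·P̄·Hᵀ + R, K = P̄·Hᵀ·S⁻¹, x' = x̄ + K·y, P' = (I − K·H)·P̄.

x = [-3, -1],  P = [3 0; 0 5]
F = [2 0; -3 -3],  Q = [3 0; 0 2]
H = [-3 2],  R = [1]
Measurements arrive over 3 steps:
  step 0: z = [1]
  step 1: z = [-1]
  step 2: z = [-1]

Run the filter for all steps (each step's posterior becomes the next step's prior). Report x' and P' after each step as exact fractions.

step 0: x̄ = F·x = [-6, 12]
step 0: P̄ = F·P·Fᵀ + Q = [15 -18; -18 74]
step 0: y = z − H·x̄ = [-41]
step 0: S = H·P̄·Hᵀ + R = [648]
step 0: K = P̄·Hᵀ·S⁻¹ = [-1/8; 101/324]
step 0: x' = x̄ + K·y = [-7/8, -253/324]
step 0: P' = (I − K·H)·P̄ = [39/8 29/4; 29/4 1787/162]
step 1: x̄ = F·x = [-7/4, 1073/216]
step 1: P̄ = F·P·Fᵀ + Q = [45/2 -291/4; -291/4 19847/72]
step 1: y = z − H·x̄ = [-437/27]
step 1: S = H·P̄·Hᵀ + R = [19612/9]
step 1: K = P̄·Hᵀ·S⁻¹ = [-1917/19612; 3463/9806]
step 1: x' = x̄ + K·y = [-1647/9806, -88045/117672]
step 1: P' = (I − K·H)·P̄ = [32949/19612 48465/19612; 48465/19612 152321/39224]
step 2: x̄ = F·x = [-1647/4903, 107809/39224]
step 2: P̄ = F·P·Fᵀ + Q = [47658/4903 -122121/4903; -122121/4903 3787159/39224]
step 2: y = z − H·x̄ = [-147185/19612]
step 2: S = H·P̄·Hᵀ + R = [7585713/9806]
step 2: K = P̄·Hᵀ·S⁻¹ = [-86048/842857; 5252611/15171426]
step 2: x' = x̄ + K·y = [362647/842857, 4558697/30342852]
step 2: P' = (I − K·H)·P̄ = [1397046/842857 2052545/842857; 2052545/842857 116090041/30342852]

step 0: x' = [-7/8, -253/324], P' = [39/8 29/4; 29/4 1787/162]
step 1: x' = [-1647/9806, -88045/117672], P' = [32949/19612 48465/19612; 48465/19612 152321/39224]
step 2: x' = [362647/842857, 4558697/30342852], P' = [1397046/842857 2052545/842857; 2052545/842857 116090041/30342852]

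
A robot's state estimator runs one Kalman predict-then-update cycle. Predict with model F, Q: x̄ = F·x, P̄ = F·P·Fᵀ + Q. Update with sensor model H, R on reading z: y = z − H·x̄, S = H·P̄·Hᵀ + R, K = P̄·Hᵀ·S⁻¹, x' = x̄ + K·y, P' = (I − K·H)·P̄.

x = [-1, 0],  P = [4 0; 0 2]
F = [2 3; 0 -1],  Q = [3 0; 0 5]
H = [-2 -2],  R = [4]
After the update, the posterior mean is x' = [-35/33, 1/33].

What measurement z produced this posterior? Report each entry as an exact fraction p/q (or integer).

z = [2]

x̄ = F·x = [-2, 0]
P̄ = F·P·Fᵀ + Q = [37 -6; -6 7]
S = H·P̄·Hᵀ + R = [132]
K = P̄·Hᵀ·S⁻¹ = [-31/66; -1/66]
x' − x̄ = [31/33, 1/33] = K·y
y = (KᵀK)⁻¹·Kᵀ·(x' − x̄) = [-2]
z = y + H·x̄ = [-2] + [4] = [2]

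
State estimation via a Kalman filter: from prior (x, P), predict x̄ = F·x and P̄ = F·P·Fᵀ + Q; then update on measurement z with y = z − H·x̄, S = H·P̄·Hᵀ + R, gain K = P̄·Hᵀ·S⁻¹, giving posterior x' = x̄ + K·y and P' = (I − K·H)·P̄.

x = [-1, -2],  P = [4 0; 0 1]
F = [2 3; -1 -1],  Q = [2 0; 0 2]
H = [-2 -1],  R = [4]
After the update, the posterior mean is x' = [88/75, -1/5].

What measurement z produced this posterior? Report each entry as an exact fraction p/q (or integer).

x̄ = F·x = [-8, 3]
P̄ = F·P·Fᵀ + Q = [27 -11; -11 7]
S = H·P̄·Hᵀ + R = [75]
K = P̄·Hᵀ·S⁻¹ = [-43/75; 1/5]
x' − x̄ = [688/75, -16/5] = K·y
y = (KᵀK)⁻¹·Kᵀ·(x' − x̄) = [-16]
z = y + H·x̄ = [-16] + [13] = [-3]

z = [-3]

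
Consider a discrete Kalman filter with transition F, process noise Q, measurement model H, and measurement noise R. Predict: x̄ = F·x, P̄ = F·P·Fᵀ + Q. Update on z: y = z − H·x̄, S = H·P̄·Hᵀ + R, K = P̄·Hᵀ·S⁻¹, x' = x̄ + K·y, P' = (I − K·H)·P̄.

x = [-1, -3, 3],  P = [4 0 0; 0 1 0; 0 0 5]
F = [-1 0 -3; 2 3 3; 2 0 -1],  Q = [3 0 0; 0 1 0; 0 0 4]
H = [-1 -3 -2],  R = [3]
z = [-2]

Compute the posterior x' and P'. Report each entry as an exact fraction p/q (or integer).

x' = [-1091/86, 265/43, -85/43]
P' = [6061/172 -2047/86 766/43; -2047/86 866/43 -767/43; 766/43 -767/43 775/43]

x̄ = F·x = [-8, -2, -5]
P̄ = F·P·Fᵀ + Q = [52 -53 7; -53 71 1; 7 1 25]
y = z − H·x̄ = [-26]
S = H·P̄·Hᵀ + R = [516]
K = P̄·Hᵀ·S⁻¹ = [31/172; -27/86; -5/43]
x' = x̄ + K·y = [-1091/86, 265/43, -85/43]
P' = (I − K·H)·P̄ = [6061/172 -2047/86 766/43; -2047/86 866/43 -767/43; 766/43 -767/43 775/43]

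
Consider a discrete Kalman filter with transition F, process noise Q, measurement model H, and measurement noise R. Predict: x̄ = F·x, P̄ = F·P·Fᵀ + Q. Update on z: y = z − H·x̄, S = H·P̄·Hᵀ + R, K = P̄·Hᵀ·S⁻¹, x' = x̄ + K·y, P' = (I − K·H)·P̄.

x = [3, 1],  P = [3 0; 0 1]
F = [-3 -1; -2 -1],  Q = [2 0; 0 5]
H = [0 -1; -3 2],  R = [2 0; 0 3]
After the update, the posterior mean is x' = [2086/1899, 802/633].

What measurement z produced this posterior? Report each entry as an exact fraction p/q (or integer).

z = [-2, -1]

x̄ = F·x = [-10, -7]
P̄ = F·P·Fᵀ + Q = [30 19; 19 18]
S = H·P̄·Hᵀ + R = [20 21; 21 117]
K = P̄·Hᵀ·S⁻¹ = [-377/633 -641/1899; -185/211 -14/633]
x' − x̄ = [21076/1899, 5233/633] = K·y
y = (KᵀK)⁻¹·Kᵀ·(x' − x̄) = [-9, -17]
z = y + H·x̄ = [-9, -17] + [7, 16] = [-2, -1]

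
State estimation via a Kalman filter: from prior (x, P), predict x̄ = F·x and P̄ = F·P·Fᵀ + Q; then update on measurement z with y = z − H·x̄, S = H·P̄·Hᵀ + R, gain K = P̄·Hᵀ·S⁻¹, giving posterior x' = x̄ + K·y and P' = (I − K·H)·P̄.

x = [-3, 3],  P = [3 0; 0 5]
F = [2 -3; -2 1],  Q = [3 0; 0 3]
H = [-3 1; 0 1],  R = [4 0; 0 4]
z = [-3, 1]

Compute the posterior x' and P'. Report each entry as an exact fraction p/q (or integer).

x' = [8952/7223, 7427/7223]
P' = [4728/7223 5220/7223; 5220/7223 17276/7223]

x̄ = F·x = [-15, 9]
P̄ = F·P·Fᵀ + Q = [60 -27; -27 20]
y = z − H·x̄ = [-57, -8]
S = H·P̄·Hᵀ + R = [726 101; 101 24]
K = P̄·Hᵀ·S⁻¹ = [-2241/7223 1305/7223; 404/7223 4319/7223]
x' = x̄ + K·y = [8952/7223, 7427/7223]
P' = (I − K·H)·P̄ = [4728/7223 5220/7223; 5220/7223 17276/7223]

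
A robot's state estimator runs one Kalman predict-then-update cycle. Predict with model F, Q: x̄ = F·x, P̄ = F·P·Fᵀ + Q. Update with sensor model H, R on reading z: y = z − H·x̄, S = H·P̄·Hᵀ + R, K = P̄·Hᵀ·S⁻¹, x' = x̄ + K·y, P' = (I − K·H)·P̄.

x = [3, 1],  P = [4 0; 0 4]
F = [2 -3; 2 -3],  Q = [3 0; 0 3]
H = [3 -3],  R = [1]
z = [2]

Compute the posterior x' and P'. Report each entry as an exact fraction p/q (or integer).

x' = [183/55, 147/55]
P' = [2944/55 2941/55; 2941/55 2944/55]

x̄ = F·x = [3, 3]
P̄ = F·P·Fᵀ + Q = [55 52; 52 55]
y = z − H·x̄ = [2]
S = H·P̄·Hᵀ + R = [55]
K = P̄·Hᵀ·S⁻¹ = [9/55; -9/55]
x' = x̄ + K·y = [183/55, 147/55]
P' = (I − K·H)·P̄ = [2944/55 2941/55; 2941/55 2944/55]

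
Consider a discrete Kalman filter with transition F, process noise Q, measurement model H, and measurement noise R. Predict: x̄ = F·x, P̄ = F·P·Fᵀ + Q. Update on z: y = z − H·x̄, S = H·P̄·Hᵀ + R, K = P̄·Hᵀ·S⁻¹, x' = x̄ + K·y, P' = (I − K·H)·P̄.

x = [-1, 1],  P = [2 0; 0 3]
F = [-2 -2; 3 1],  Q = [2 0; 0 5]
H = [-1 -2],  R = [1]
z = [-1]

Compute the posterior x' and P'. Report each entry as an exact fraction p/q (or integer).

x' = [-14/11, 12/11]
P' = [1014/55 -514/55; -514/55 274/55]

x̄ = F·x = [0, -2]
P̄ = F·P·Fᵀ + Q = [22 -18; -18 26]
y = z − H·x̄ = [-5]
S = H·P̄·Hᵀ + R = [55]
K = P̄·Hᵀ·S⁻¹ = [14/55; -34/55]
x' = x̄ + K·y = [-14/11, 12/11]
P' = (I − K·H)·P̄ = [1014/55 -514/55; -514/55 274/55]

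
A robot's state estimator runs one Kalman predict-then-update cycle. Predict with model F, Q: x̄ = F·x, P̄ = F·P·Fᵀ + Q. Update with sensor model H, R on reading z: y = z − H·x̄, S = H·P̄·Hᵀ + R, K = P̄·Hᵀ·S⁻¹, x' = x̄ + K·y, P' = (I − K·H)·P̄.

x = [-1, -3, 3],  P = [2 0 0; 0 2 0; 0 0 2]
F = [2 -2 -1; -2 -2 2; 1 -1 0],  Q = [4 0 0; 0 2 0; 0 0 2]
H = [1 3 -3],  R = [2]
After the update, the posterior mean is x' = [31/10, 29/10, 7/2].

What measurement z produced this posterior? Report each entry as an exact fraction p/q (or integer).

x̄ = F·x = [1, 14, 2]
P̄ = F·P·Fᵀ + Q = [22 -4 8; -4 26 0; 8 0 6]
S = H·P̄·Hᵀ + R = [240]
K = P̄·Hᵀ·S⁻¹ = [-7/120; 37/120; -1/24]
x' − x̄ = [21/10, -111/10, 3/2] = K·y
y = (KᵀK)⁻¹·Kᵀ·(x' − x̄) = [-36]
z = y + H·x̄ = [-36] + [37] = [1]

z = [1]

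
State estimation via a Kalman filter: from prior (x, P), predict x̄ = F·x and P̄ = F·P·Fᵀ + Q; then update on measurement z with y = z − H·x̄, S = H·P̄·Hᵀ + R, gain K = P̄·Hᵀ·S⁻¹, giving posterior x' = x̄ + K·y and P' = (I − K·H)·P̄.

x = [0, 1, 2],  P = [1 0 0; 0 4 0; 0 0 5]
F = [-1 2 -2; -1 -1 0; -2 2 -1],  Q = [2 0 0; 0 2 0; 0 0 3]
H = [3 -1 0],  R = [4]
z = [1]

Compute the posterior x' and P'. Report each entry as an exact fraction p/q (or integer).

x̄ = F·x = [-2, -1, 0]
P̄ = F·P·Fᵀ + Q = [39 -7 28; -7 7 -6; 28 -6 28]
y = z − H·x̄ = [6]
S = H·P̄·Hᵀ + R = [404]
K = P̄·Hᵀ·S⁻¹ = [31/101; -7/101; 45/202]
x' = x̄ + K·y = [-16/101, -143/101, 135/101]
P' = (I − K·H)·P̄ = [95/101 161/101 38/101; 161/101 511/101 24/101; 38/101 24/101 803/101]

x' = [-16/101, -143/101, 135/101]
P' = [95/101 161/101 38/101; 161/101 511/101 24/101; 38/101 24/101 803/101]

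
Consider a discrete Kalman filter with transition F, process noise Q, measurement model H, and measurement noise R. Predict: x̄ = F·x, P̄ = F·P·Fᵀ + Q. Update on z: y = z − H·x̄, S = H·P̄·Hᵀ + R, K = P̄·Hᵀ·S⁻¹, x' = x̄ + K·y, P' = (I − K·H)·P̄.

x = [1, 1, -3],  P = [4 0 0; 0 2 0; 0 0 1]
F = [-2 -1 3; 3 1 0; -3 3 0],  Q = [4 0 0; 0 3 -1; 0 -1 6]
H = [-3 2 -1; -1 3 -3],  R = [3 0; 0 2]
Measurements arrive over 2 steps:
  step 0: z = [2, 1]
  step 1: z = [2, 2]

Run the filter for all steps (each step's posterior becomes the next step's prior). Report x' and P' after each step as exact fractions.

step 0: x̄ = F·x = [-12, 4, 0]
step 0: P̄ = F·P·Fᵀ + Q = [31 -26 18; -26 41 -31; 18 -31 60]
step 0: y = z − H·x̄ = [-42, -23]
step 0: S = H·P̄·Hᵀ + R = [1050 1264; 1264 1764]
step 0: K = P̄·Hᵀ·S⁻¹ = [-20375/63626 17441/127252; 7759/63626 3169/63626; 7170/31813 -41543/127252]
step 0: x' = x̄ + K·y = [-216667/127252, -144261/63626, -249071/127252]
step 0: P' = (I − K·H)·P̄ = [145445/127252 63494/31813 193867/127252; 63494/31813 359799/63626 315357/63626; 193867/127252 315357/63626 593787/127252]
step 1: x̄ = F·x = [-25357/127252, -938523/127252, -215565/127252]
step 1: P̄ = F·P·Fᵀ + Q = [2059685/127252 774797/127252 1883571/127252; 774797/127252 3934215/127252 2246393/127252; 1883571/127252 2246393/127252 3977331/127252]
step 1: y = z − H·x̄ = [919957/63626, 2398021/127252]
step 1: S = H·P̄·Hᵀ + R = [15825701/63626 7952936/31813; 7952936/31813 39735673/127252]
step 1: K = P̄·Hᵀ·S⁻¹ = [-1374617828/3861671385 577063369/3861671385; -7709623/351061035 44062199/351061035; 330984431/3861671385 -952692193/3861671385]
step 1: x' = x̄ + K·y = [-3256763248/1287223795, -623439633/117020345, -6569730899/1287223795]
step 1: P' = (I − K·H)·P̄ = [16573131031/3861671385 3607859426/351061035 33777367763/3861671385; 3607859426/351061035 9568454801/351061035 8336460193/351061035; 33777367763/3861671385 8336460193/351061035 81077067664/3861671385]

step 0: x' = [-216667/127252, -144261/63626, -249071/127252], P' = [145445/127252 63494/31813 193867/127252; 63494/31813 359799/63626 315357/63626; 193867/127252 315357/63626 593787/127252]
step 1: x' = [-3256763248/1287223795, -623439633/117020345, -6569730899/1287223795], P' = [16573131031/3861671385 3607859426/351061035 33777367763/3861671385; 3607859426/351061035 9568454801/351061035 8336460193/351061035; 33777367763/3861671385 8336460193/351061035 81077067664/3861671385]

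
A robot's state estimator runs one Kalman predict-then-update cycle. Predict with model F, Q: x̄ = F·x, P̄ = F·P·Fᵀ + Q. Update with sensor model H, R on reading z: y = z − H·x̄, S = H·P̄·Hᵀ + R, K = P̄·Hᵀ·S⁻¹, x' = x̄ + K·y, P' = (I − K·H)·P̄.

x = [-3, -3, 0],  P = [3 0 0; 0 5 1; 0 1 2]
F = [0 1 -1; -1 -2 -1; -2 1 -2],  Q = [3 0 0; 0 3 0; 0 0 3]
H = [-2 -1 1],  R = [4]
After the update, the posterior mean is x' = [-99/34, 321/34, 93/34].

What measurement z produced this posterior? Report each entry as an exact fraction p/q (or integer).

z = [-1]

x̄ = F·x = [-3, 9, 3]
P̄ = F·P·Fᵀ + Q = [8 -7 6; -7 32 3; 6 3 24]
S = H·P̄·Hᵀ + R = [34]
K = P̄·Hᵀ·S⁻¹ = [-3/34; -15/34; 9/34]
x' − x̄ = [3/34, 15/34, -9/34] = K·y
y = (KᵀK)⁻¹·Kᵀ·(x' − x̄) = [-1]
z = y + H·x̄ = [-1] + [0] = [-1]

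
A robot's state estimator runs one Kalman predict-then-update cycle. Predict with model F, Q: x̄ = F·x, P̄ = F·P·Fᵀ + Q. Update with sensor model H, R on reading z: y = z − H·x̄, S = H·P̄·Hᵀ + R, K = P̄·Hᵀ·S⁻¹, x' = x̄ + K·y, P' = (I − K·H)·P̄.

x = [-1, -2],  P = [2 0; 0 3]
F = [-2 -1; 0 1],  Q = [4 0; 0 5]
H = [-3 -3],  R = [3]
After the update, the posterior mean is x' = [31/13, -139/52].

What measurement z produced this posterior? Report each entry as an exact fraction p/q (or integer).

z = [1]

x̄ = F·x = [4, -2]
P̄ = F·P·Fᵀ + Q = [15 -3; -3 8]
S = H·P̄·Hᵀ + R = [156]
K = P̄·Hᵀ·S⁻¹ = [-3/13; -5/52]
x' − x̄ = [-21/13, -35/52] = K·y
y = (KᵀK)⁻¹·Kᵀ·(x' − x̄) = [7]
z = y + H·x̄ = [7] + [-6] = [1]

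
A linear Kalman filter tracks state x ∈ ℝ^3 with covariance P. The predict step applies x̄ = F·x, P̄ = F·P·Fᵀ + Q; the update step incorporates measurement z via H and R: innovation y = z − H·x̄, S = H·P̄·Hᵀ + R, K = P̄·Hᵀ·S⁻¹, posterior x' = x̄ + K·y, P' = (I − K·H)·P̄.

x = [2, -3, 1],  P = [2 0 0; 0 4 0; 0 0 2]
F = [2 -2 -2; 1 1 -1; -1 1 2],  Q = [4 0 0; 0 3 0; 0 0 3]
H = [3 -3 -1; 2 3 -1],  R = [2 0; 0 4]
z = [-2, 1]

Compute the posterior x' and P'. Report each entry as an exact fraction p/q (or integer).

x' = [9794/35261, 36387/70522, 80995/70522]
P' = [25212/35261 5640/35261 46696/35261; 5640/35261 13919/70522 11309/70522; 46696/35261 11309/70522 256783/70522]

x̄ = F·x = [8, -2, -3]
P̄ = F·P·Fᵀ + Q = [36 0 -20; 0 11 -2; -20 -2 17]
y = z − H·x̄ = [-35, -12]
S = H·P̄·Hᵀ + R = [550 234; 234 356]
K = P̄·Hᵀ·S⁻¹ = [6010/35261 5162/35261; -9613/70522 6626/35261; -5267/70522 -4509/35261]
x' = x̄ + K·y = [9794/35261, 36387/70522, 80995/70522]
P' = (I − K·H)·P̄ = [25212/35261 5640/35261 46696/35261; 5640/35261 13919/70522 11309/70522; 46696/35261 11309/70522 256783/70522]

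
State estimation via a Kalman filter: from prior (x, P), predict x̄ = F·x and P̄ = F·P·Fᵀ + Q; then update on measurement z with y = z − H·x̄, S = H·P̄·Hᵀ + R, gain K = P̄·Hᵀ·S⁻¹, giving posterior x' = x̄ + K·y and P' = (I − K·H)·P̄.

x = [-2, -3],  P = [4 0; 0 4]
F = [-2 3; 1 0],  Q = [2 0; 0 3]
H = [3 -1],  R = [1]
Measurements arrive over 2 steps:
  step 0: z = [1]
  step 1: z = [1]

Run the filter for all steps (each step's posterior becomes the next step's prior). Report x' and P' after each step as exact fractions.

step 0: x̄ = F·x = [-5, -2]
step 0: P̄ = F·P·Fᵀ + Q = [54 -8; -8 7]
step 0: y = z − H·x̄ = [14]
step 0: S = H·P̄·Hᵀ + R = [542]
step 0: K = P̄·Hᵀ·S⁻¹ = [85/271; -31/542]
step 0: x' = x̄ + K·y = [-165/271, -759/271]
step 0: P' = (I − K·H)·P̄ = [184/271 467/271; 467/271 2833/542]
step 1: x̄ = F·x = [-1947/271, -165/271]
step 1: P̄ = F·P·Fᵀ + Q = [16845/542 1033/271; 1033/271 997/271]
step 1: y = z − H·x̄ = [5947/271]
step 1: S = H·P̄·Hᵀ + R = [141745/542]
step 1: K = P̄·Hᵀ·S⁻¹ = [48469/141745; 4204/141745]
step 1: x' = x̄ + K·y = [45268/141745, 5953/141745]
step 1: P' = (I − K·H)·P̄ = [70942/141745 164357/141745; 164357/141745 488867/141745]

step 0: x' = [-165/271, -759/271], P' = [184/271 467/271; 467/271 2833/542]
step 1: x' = [45268/141745, 5953/141745], P' = [70942/141745 164357/141745; 164357/141745 488867/141745]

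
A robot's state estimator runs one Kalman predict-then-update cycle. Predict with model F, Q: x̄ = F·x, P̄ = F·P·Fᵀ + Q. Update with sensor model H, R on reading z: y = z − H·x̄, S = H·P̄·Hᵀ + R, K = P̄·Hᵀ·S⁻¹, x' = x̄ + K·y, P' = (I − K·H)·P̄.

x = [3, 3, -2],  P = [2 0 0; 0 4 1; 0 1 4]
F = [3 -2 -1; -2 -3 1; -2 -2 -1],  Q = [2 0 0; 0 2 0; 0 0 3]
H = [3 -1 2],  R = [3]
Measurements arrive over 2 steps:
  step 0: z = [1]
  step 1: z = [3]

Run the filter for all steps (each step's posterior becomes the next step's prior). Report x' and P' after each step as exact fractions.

step 0: x̄ = F·x = [5, -17, -10]
step 0: P̄ = F·P·Fᵀ + Q = [44 9 12; 9 44 29; 12 29 35]
step 0: y = z − H·x̄ = [-11]
step 0: S = H·P̄·Hᵀ + R = [557]
step 0: K = P̄·Hᵀ·S⁻¹ = [147/557; 41/557; 77/557]
step 0: x' = x̄ + K·y = [1168/557, -9920/557, -6417/557]
step 0: P' = (I − K·H)·P̄ = [2899/557 -1014/557 -4635/557; -1014/557 22827/557 12996/557; -4635/557 12996/557 13566/557]
step 1: x̄ = F·x = [29761/557, 21007/557, 23921/557]
step 1: P̄ = F·P·Fᵀ + Q = [224041/557 100893/557 146127/557; 100893/557 160115/557 137848/557; 146127/557 137848/557 143473/557]
step 1: y = z − H·x̄ = [-114447/557]
step 1: S = H·P̄·Hᵀ + R = [3348821/557]
step 1: K = P̄·Hᵀ·S⁻¹ = [863484/3348821; 418260/3348821; 587479/3348821]
step 1: x' = x̄ + K·y = [1510069/3348821, 40359211/3348821, 23109404/3348821]
step 1: P' = (I − K·H)·P̄ = [8381665/3348821 -41810091/3348821 -32182317/3348821; -41810091/3348821 648572795/3348821 387628924/3348821; -32182317/3348821 387628924/3348821 242969156/3348821]

step 0: x' = [1168/557, -9920/557, -6417/557], P' = [2899/557 -1014/557 -4635/557; -1014/557 22827/557 12996/557; -4635/557 12996/557 13566/557]
step 1: x' = [1510069/3348821, 40359211/3348821, 23109404/3348821], P' = [8381665/3348821 -41810091/3348821 -32182317/3348821; -41810091/3348821 648572795/3348821 387628924/3348821; -32182317/3348821 387628924/3348821 242969156/3348821]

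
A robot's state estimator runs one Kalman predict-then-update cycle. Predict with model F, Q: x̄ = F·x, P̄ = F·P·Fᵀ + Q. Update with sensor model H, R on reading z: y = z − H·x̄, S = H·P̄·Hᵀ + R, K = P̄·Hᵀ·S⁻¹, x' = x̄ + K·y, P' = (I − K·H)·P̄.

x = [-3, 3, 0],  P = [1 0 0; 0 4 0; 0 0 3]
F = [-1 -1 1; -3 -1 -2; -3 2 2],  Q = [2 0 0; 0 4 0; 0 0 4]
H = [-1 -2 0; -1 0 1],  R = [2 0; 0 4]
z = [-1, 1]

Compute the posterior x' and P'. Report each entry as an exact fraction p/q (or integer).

x̄ = F·x = [0, 6, 15]
P̄ = F·P·Fᵀ + Q = [10 1 1; 1 29 -11; 1 -11 41]
y = z − H·x̄ = [11, -14]
S = H·P̄·Hᵀ + R = [132 33; 33 53]
K = P̄·Hᵀ·S⁻¹ = [-113/1969 -24/179; -2731/5907 11/179; -69/1969 139/179]
x' = x̄ + K·y = [223/179, 29/537, 670/179]
P' = (I − K·H)·P̄ = [15958/1969 -7866/1969 14902/1969; -7866/1969 14530/5907 -7382/1969; 14902/1969 -7382/1969 21018/1969]

x' = [223/179, 29/537, 670/179]
P' = [15958/1969 -7866/1969 14902/1969; -7866/1969 14530/5907 -7382/1969; 14902/1969 -7382/1969 21018/1969]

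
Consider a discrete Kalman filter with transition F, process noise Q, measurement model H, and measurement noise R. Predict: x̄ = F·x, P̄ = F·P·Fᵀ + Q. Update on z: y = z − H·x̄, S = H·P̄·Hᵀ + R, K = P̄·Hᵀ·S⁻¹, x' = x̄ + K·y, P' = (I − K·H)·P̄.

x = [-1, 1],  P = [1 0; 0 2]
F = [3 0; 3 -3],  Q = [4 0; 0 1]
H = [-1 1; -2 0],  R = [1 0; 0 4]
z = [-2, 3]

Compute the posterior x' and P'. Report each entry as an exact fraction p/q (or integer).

x' = [-13/8, -59/16]
P' = [37/40 73/80; 73/80 297/160]

x̄ = F·x = [-3, -6]
P̄ = F·P·Fᵀ + Q = [13 9; 9 28]
y = z − H·x̄ = [1, -3]
S = H·P̄·Hᵀ + R = [24 8; 8 56]
K = P̄·Hᵀ·S⁻¹ = [-1/80 -37/80; 151/160 -73/160]
x' = x̄ + K·y = [-13/8, -59/16]
P' = (I − K·H)·P̄ = [37/40 73/80; 73/80 297/160]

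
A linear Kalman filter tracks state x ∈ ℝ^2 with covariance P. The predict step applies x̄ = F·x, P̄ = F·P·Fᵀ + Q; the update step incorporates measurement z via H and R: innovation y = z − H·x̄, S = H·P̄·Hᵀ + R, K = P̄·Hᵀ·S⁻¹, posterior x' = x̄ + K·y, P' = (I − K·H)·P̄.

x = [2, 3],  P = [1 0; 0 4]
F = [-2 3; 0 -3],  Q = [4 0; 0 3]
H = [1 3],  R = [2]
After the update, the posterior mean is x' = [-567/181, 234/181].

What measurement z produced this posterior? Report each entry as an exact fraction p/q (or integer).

z = [1]

x̄ = F·x = [5, -9]
P̄ = F·P·Fᵀ + Q = [44 -36; -36 39]
S = H·P̄·Hᵀ + R = [181]
K = P̄·Hᵀ·S⁻¹ = [-64/181; 81/181]
x' − x̄ = [-1472/181, 1863/181] = K·y
y = (KᵀK)⁻¹·Kᵀ·(x' − x̄) = [23]
z = y + H·x̄ = [23] + [-22] = [1]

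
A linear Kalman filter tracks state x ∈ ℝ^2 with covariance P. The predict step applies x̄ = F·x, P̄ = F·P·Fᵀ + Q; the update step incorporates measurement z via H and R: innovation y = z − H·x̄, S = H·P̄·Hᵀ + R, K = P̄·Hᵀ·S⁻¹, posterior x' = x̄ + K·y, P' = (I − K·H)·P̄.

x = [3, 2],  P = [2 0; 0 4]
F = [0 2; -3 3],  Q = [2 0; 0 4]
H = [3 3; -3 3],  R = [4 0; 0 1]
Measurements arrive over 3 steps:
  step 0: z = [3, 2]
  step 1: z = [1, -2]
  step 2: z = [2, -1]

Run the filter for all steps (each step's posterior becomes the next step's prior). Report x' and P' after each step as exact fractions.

step 0: x̄ = F·x = [4, -3]
step 0: P̄ = F·P·Fᵀ + Q = [18 24; 24 58]
step 0: y = z − H·x̄ = [0, 23]
step 0: S = H·P̄·Hᵀ + R = [1120 360; 360 253]
step 0: K = P̄·Hᵀ·S⁻¹ = [12699/76880 -315/1922; 12759/76880 321/1922]
step 0: x' = x̄ + K·y = [443/1922, 1617/1922]
step 0: P' = (I − K·H)·P̄ = [5283/38440 3183/38440; 3183/38440 5323/38440]
step 1: x̄ = F·x = [1617/961, 1761/961]
step 1: P̄ = F·P·Fᵀ + Q = [24543/9610 321/961; 321/961 4798/961]
step 1: y = z − H·x̄ = [-9173/961, -2354/961]
step 1: S = H·P̄·Hᵀ + R = [748927/9610 210933/9610; 210933/9610 604537/9610]
step 1: K = P̄·Hᵀ·S⁻¹ = [6642315/42482971 -6815052/42482971; 6712626/42482971 7096296/42482971]
step 1: x' = x̄ + K·y = [24773820/42482971, -3607791/42482971]
step 1: P' = (I − K·H)·P̄ = [5564052/42482971 3292368/42482971; 3292368/42482971 5657800/42482971]
step 2: x̄ = F·x = [-7215582/42482971, -85144833/42482971]
step 2: P̄ = F·P·Fᵀ + Q = [107597142/42482971 14192592/42482971; 14192592/42482971 211665928/42482971]
step 2: y = z − H·x̄ = [362047187/42482971, 191304782/42482971]
step 2: S = H·P̄·Hᵀ + R = [3298766170/42482971 936619074/42482971; 936619074/42482971 2660383945/42482971]
step 2: K = P̄·Hᵀ·S⁻¹ = [14529066345/92963475497 -14906809044/92963475497; 14685169524/92963475497 15531221760/92963475497]
step 2: x' = x̄ + K·y = [1778388441/4041890239, 381290079/4041890239]
step 2: P' = (I − K·H)·P̄ = [12170512404/92963475497 7201576056/92963475497; 7201576056/92963475497 12378649976/92963475497]

step 0: x' = [443/1922, 1617/1922], P' = [5283/38440 3183/38440; 3183/38440 5323/38440]
step 1: x' = [24773820/42482971, -3607791/42482971], P' = [5564052/42482971 3292368/42482971; 3292368/42482971 5657800/42482971]
step 2: x' = [1778388441/4041890239, 381290079/4041890239], P' = [12170512404/92963475497 7201576056/92963475497; 7201576056/92963475497 12378649976/92963475497]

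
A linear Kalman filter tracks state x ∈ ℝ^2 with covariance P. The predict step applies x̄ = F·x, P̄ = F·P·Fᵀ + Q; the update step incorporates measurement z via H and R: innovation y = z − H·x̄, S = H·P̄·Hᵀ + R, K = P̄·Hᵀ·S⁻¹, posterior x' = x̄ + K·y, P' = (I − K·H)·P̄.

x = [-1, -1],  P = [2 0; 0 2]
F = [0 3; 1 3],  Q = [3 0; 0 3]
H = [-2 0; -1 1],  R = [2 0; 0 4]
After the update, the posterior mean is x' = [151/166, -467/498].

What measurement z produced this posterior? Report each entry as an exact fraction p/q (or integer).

x̄ = F·x = [-3, -4]
P̄ = F·P·Fᵀ + Q = [21 18; 18 23]
S = H·P̄·Hᵀ + R = [86 6; 6 12]
K = P̄·Hᵀ·S⁻¹ = [-81/166 -1/166; -77/166 323/498]
x' − x̄ = [649/166, 1525/498] = K·y
y = (KᵀK)⁻¹·Kᵀ·(x' − x̄) = [-8, -1]
z = y + H·x̄ = [-8, -1] + [6, -1] = [-2, -2]

z = [-2, -2]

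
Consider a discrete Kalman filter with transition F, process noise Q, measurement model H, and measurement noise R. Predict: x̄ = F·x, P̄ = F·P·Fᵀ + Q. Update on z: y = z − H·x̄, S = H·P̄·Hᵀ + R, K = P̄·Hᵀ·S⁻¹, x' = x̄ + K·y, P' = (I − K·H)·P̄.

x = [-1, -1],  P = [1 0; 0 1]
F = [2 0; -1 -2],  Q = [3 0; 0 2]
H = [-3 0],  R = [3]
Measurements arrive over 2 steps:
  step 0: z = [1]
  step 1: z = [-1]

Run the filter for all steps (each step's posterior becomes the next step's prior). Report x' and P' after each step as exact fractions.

step 0: x̄ = F·x = [-2, 3]
step 0: P̄ = F·P·Fᵀ + Q = [7 -2; -2 7]
step 0: y = z − H·x̄ = [-5]
step 0: S = H·P̄·Hᵀ + R = [66]
step 0: K = P̄·Hᵀ·S⁻¹ = [-7/22; 1/11]
step 0: x' = x̄ + K·y = [-9/22, 28/11]
step 0: P' = (I − K·H)·P̄ = [7/22 -1/11; -1/11 71/11]
step 1: x̄ = F·x = [-9/11, -103/22]
step 1: P̄ = F·P·Fᵀ + Q = [47/11 -3/11; -3/11 611/22]
step 1: y = z − H·x̄ = [-38/11]
step 1: S = H·P̄·Hᵀ + R = [456/11]
step 1: K = P̄·Hᵀ·S⁻¹ = [-47/152; 3/152]
step 1: x' = x̄ + K·y = [1/4, -19/4]
step 1: P' = (I − K·H)·P̄ = [47/152 -3/152; -3/152 4219/152]

step 0: x' = [-9/22, 28/11], P' = [7/22 -1/11; -1/11 71/11]
step 1: x' = [1/4, -19/4], P' = [47/152 -3/152; -3/152 4219/152]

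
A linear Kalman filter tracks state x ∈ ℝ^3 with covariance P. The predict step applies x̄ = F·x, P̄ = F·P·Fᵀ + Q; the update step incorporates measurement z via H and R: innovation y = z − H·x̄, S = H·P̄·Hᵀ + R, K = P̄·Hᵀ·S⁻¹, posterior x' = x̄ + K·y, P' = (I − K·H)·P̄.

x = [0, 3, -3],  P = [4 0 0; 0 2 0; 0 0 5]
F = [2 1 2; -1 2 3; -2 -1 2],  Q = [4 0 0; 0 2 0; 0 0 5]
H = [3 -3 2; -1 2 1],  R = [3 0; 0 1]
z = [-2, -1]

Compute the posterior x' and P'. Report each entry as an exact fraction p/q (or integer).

x̄ = F·x = [-3, -3, -9]
P̄ = F·P·Fᵀ + Q = [42 26 2; 26 59 34; 2 34 43]
y = z − H·x̄ = [16, 11]
S = H·P̄·Hᵀ + R = [232 -124; -124 350]
K = P̄·Hᵀ·S⁻¹ = [2461/8228 577/4114; 217/2992 577/1496; 313/2057 1503/4114]
x' = x̄ + K·y = [13693/4114, 3595/1496, -10477/4114]
P' = (I − K·H)·P̄ = [50939/2057 13165/748 -21180/2057; 13165/748 3441/272 -1368/187; -21180/2057 -1368/187 19335/4114]

x' = [13693/4114, 3595/1496, -10477/4114]
P' = [50939/2057 13165/748 -21180/2057; 13165/748 3441/272 -1368/187; -21180/2057 -1368/187 19335/4114]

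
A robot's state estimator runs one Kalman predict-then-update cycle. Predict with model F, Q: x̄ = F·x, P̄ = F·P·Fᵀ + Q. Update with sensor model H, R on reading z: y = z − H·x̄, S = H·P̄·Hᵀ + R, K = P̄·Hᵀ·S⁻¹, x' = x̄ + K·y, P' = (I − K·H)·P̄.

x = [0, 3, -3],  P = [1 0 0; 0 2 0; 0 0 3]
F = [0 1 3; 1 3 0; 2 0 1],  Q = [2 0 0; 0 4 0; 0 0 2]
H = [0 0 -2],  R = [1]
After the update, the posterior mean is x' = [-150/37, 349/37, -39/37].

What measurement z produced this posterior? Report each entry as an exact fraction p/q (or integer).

x̄ = F·x = [-6, 9, -3]
P̄ = F·P·Fᵀ + Q = [31 6 9; 6 23 2; 9 2 9]
S = H·P̄·Hᵀ + R = [37]
K = P̄·Hᵀ·S⁻¹ = [-18/37; -4/37; -18/37]
x' − x̄ = [72/37, 16/37, 72/37] = K·y
y = (KᵀK)⁻¹·Kᵀ·(x' − x̄) = [-4]
z = y + H·x̄ = [-4] + [6] = [2]

z = [2]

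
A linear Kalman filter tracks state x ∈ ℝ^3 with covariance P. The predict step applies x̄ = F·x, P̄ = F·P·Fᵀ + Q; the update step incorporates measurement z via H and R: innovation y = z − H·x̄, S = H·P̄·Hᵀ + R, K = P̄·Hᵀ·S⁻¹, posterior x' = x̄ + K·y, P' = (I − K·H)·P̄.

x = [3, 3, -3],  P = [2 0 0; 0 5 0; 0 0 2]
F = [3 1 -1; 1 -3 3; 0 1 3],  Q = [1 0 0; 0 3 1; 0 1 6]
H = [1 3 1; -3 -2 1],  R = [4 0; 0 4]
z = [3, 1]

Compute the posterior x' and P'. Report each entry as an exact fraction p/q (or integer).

x' = [335125/128651, -213026/128651, 610294/128651]
P' = [1196963/128651 -946152/128651 1557517/128651; -946152/128651 788712/128651 -1250084/128651; 1557517/128651 -1250084/128651 2276031/128651]

x̄ = F·x = [15, -15, -6]
P̄ = F·P·Fᵀ + Q = [26 -15 -1; -15 68 4; -1 4 29]
y = z − H·x̄ = [39, 22]
S = H·P̄·Hᵀ + R = [603 -286; -286 349]
K = P̄·Hᵀ·S⁻¹ = [-20994/128651 -35267/128651; 42475/128651 2737/128651; 20824/128651 25912/128651]
x' = x̄ + K·y = [335125/128651, -213026/128651, 610294/128651]
P' = (I − K·H)·P̄ = [1196963/128651 -946152/128651 1557517/128651; -946152/128651 788712/128651 -1250084/128651; 1557517/128651 -1250084/128651 2276031/128651]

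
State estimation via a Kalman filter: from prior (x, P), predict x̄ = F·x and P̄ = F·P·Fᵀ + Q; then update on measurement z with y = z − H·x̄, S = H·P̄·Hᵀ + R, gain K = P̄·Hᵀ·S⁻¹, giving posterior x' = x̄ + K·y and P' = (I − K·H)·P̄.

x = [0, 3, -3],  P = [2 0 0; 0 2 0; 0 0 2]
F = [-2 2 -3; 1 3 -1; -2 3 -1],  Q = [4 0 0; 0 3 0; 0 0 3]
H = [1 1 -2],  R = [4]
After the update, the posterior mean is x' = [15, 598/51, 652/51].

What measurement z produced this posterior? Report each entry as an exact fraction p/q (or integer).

x̄ = F·x = [15, 12, 12]
P̄ = F·P·Fᵀ + Q = [38 14 26; 14 25 16; 26 16 31]
S = H·P̄·Hᵀ + R = [51]
K = P̄·Hᵀ·S⁻¹ = [0; 7/51; -20/51]
x' − x̄ = [0, -14/51, 40/51] = K·y
y = (KᵀK)⁻¹·Kᵀ·(x' − x̄) = [-2]
z = y + H·x̄ = [-2] + [3] = [1]

z = [1]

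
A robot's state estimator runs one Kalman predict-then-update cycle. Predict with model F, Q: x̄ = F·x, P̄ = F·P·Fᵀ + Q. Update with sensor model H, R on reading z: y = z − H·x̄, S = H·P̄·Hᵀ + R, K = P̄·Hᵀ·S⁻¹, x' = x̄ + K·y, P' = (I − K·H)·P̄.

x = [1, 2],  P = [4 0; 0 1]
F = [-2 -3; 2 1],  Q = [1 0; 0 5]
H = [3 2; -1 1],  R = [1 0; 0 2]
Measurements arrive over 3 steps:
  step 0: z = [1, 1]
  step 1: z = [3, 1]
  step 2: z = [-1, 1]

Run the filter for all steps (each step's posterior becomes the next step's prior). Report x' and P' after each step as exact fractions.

step 0: x̄ = F·x = [-8, 4]
step 0: P̄ = F·P·Fᵀ + Q = [26 -19; -19 22]
step 0: y = z − H·x̄ = [17, -11]
step 0: S = H·P̄·Hᵀ + R = [95 -53; -53 88]
step 0: K = P̄·Hᵀ·S⁻¹ = [1135/5551 -2155/5551; 147/793 458/793]
step 0: x' = x̄ + K·y = [-1408/5551, 633/793]
step 0: P' = (I − K·H)·P̄ = [1951/5551 -337/793; -337/793 579/793]
step 1: x̄ = F·x = [-10477/5551, 1615/5551]
step 1: P̄ = F·P·Fᵀ + Q = [21524/5551 -1091/5551; -1091/5551 30176/5551]
step 1: y = z − H·x̄ = [44854/5551, -6541/5551]
step 1: S = H·P̄·Hᵀ + R = [306879/5551 -5311/5551; -5311/5551 64984/5551]
step 1: K = P̄·Hᵀ·S⁻¹ = [141749/717493 -238109/717493; 698123/3587465 1783162/3587465]
step 1: x' = x̄ + K·y = [71754/717493, 916725/717493]
step 1: P' = (I − K·H)·P̄ = [218837/717493 -257381/717493; -257381/717493 2279419/3587465]
step 2: x̄ = F·x = [-2893683/717493, 1060233/717493]
step 2: P̄ = F·P·Fᵀ + Q = [13036116/3587465 -919757/3587465; -919757/3587465 19445864/3587465]
step 2: y = z − H·x̄ = [5843090/717493, -3236423/717493]
step 2: S = H·P̄·Hᵀ + R = [187658881/3587465 -1136377/3587465; -1136377/3587465 41496424/3587465]
step 2: K = P̄·Hᵀ·S⁻¹ = [142223381/723433877 -239406941/723433877; 424397389/2170301631 1076763046/2170301631]
step 2: x' = x̄ + K·y = [-679507906/723433877, 602076425/723433877]
step 2: P' = (I − K·H)·P̄ = [219970229/723433877 -258843653/723433877; -258843653/723433877 1376995133/2170301631]

step 0: x' = [-1408/5551, 633/793], P' = [1951/5551 -337/793; -337/793 579/793]
step 1: x' = [71754/717493, 916725/717493], P' = [218837/717493 -257381/717493; -257381/717493 2279419/3587465]
step 2: x' = [-679507906/723433877, 602076425/723433877], P' = [219970229/723433877 -258843653/723433877; -258843653/723433877 1376995133/2170301631]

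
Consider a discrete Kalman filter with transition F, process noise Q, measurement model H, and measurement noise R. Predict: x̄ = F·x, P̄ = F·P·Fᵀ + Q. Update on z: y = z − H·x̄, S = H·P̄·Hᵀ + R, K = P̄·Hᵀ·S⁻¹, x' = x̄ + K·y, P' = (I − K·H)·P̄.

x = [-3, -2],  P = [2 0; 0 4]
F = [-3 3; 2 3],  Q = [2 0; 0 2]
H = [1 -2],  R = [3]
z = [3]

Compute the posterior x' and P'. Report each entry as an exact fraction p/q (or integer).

x̄ = F·x = [3, -12]
P̄ = F·P·Fᵀ + Q = [56 24; 24 46]
y = z − H·x̄ = [-24]
S = H·P̄·Hᵀ + R = [147]
K = P̄·Hᵀ·S⁻¹ = [8/147; -68/147]
x' = x̄ + K·y = [83/49, -44/49]
P' = (I − K·H)·P̄ = [8168/147 4072/147; 4072/147 2138/147]

x' = [83/49, -44/49]
P' = [8168/147 4072/147; 4072/147 2138/147]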